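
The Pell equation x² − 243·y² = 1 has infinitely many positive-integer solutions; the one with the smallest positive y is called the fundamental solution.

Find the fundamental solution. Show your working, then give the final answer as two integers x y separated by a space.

[15; 1,1,2,3,15,3,2,1,1,30] for √243; ℓ=10 ⇒ convergent index 9
a_0=15:  p_0=15·1+0=15,  q_0=15·0+1=1
a_1=1:  p_1=1·15+1=16,  q_1=1·1+0=1
a_2=1:  p_2=1·16+15=31,  q_2=1·1+1=2
a_3=2:  p_3=2·31+16=78,  q_3=2·2+1=5
…
a_5=15:  p_5=15·265+78=4053,  q_5=15·17+5=260
a_6=3:  p_6=3·4053+265=12424,  q_6=3·260+17=797
…
a_8=1:  p_8=1·28901+12424=41325,  q_8=1·1854+797=2651
a_9=1:  p_9=1·41325+28901=70226,  q_9=1·2651+1854=4505
fundamental: x₁=70226, y₁=4505  (since 4931691076 − 243·20295025 = 1)

70226 4505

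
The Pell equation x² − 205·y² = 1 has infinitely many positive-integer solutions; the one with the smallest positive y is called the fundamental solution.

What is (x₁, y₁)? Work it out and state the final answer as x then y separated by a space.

√205 = [14; 3,6,1,4,1,6,3,28, …], period ℓ=8 (even) → k=7
k=0  a_k=14  p_k/q_k = 14/1
k=1  a_k=3  p_k/q_k = 43/3
…
k=3  a_k=1  p_k/q_k = 315/22
k=4  a_k=4  p_k/q_k = 1532/107
k=5  a_k=1  p_k/q_k = 1847/129
k=6  a_k=6  p_k/q_k = 12614/881
k=7  a_k=3  p_k/q_k = 39689/2772
fundamental: x₁=39689, y₁=2772  (since 1575216721 − 205·7683984 = 1)

39689 2772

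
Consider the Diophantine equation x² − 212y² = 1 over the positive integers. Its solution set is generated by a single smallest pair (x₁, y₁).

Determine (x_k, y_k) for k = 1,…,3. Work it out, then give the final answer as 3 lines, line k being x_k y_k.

√212 → a₀=14, period (1,1,3,1,1,…,1,1,28); ℓ=14 even so k=13
k=0  a_k=14  p_k/q_k = 14/1
k=1  a_k=1  p_k/q_k = 15/1
k=2  a_k=1  p_k/q_k = 29/2
…
k=5  a_k=1  p_k/q_k = 233/16
…
k=7  a_k=6  p_k/q_k = 2417/166
k=8  a_k=1  p_k/q_k = 2781/191
…
k=10  a_k=1  p_k/q_k = 7979/548
k=11  a_k=3  p_k/q_k = 29135/2001
k=12  a_k=1  p_k/q_k = 37114/2549
k=13  a_k=1  p_k/q_k = 66249/4550
→ (66249, 4550).  Check: 66249²=4388930001, 212·4550²=4388930000, difference 1.
k=2:  x_2 = 66249·66249+212·4550·4550 = 8777860001,  y_2 = 66249·4550+4550·66249 = 602865900
k=3:  x_3 = 66249·8777860001+212·4550·602865900 = 1163048894346249,  y_3 = 66249·602865900+4550·8777860001 = 79878526013650

66249 4550
8777860001 602865900
1163048894346249 79878526013650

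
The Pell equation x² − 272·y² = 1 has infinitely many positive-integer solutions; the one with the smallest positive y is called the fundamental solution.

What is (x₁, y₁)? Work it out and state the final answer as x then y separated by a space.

33 2

d=272: √d = [16; 2,32] (ℓ=2, even), read p_1/q_1
k=0  a_k=16  p_k/q_k = 16/1
k=1  a_k=2  p_k/q_k = 33/2
→ (33, 2).  Check: 33²=1089, 272·2²=1088, difference 1.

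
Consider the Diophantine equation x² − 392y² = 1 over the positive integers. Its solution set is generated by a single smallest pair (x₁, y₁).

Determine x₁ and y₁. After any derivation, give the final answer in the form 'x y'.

99 5

√392 = [19; 1,3,1,38, …], period ℓ=4 (even) → k=3
k=0  a_k=19  p_k/q_k = 19/1
k=1  a_k=1  p_k/q_k = 20/1
k=2  a_k=3  p_k/q_k = 79/4
k=3  a_k=1  p_k/q_k = 99/5
(x₁, y₁) = (99, 5);  99² − 392·5² = 1 ✓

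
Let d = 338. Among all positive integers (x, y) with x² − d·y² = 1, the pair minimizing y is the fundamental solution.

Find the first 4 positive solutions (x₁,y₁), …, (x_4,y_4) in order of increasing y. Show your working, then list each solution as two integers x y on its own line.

[18; 2,1,1,2,36] for √338; ℓ=5 ⇒ convergent index 9
i=0: a=18 ⇒ p=18, q=1
i=1: a=2 ⇒ p=37, q=2
…
i=6: a=2 ⇒ p=17631, q=959
…
i=8: a=1 ⇒ p=43958, q=2391
i=9: a=2 ⇒ p=114243, q=6214
fundamental: x₁=114243, y₁=6214  (since 13051463049 − 338·38613796 = 1)
(x_2, y_2) = (114243·114243 + 338·6214·6214, 114243·6214 + 6214·114243) = (26102926097, 1419812004)
(x_3, y_3) = (114243·26102926097 + 338·6214·1419812004, 114243·1419812004 + 6214·26102926097) = (5964153172084899, 324407165539730)
(x_4, y_4) = (114243·5964153172084899 + 338·6214·324407165539730, 114243·324407165539730 + 6214·5964153172084899) = (1362725501650887306817, 74122495624090936776)

114243 6214
26102926097 1419812004
5964153172084899 324407165539730
1362725501650887306817 74122495624090936776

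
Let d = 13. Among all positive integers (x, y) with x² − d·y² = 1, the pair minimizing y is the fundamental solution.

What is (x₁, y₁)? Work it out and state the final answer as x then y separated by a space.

649 180

√13 → a₀=3, period (1,1,1,1,6); ℓ=5 odd so k=9
a_0=3:  p_0=3·1+0=3,  q_0=3·0+1=1
…
a_4=1:  p_4=1·11+7=18,  q_4=1·3+2=5
…
a_8=1:  p_8=1·256+137=393,  q_8=1·71+38=109
a_9=1:  p_9=1·393+256=649,  q_9=1·109+71=180
→ (649, 180).  Check: 649²=421201, 13·180²=421200, difference 1.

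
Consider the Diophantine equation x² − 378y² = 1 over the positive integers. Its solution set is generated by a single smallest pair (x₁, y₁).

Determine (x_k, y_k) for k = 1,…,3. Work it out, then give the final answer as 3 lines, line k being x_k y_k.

[19; 2,3,1,4,1,3,2,38] for √378; ℓ=8 ⇒ convergent index 7
i=0: a=19 ⇒ p=19, q=1
i=1: a=2 ⇒ p=39, q=2
i=2: a=3 ⇒ p=136, q=7
i=3: a=1 ⇒ p=175, q=9
i=4: a=4 ⇒ p=836, q=43
i=5: a=1 ⇒ p=1011, q=52
i=6: a=3 ⇒ p=3869, q=199
i=7: a=2 ⇒ p=8749, q=450
fundamental: x₁=8749, y₁=450  (since 76545001 − 378·202500 = 1)
(8749+450√378)^2 = 153090001 + 7874100√378
(8749+450√378)^3 = 2678768828749 + 137781001350√378

8749 450
153090001 7874100
2678768828749 137781001350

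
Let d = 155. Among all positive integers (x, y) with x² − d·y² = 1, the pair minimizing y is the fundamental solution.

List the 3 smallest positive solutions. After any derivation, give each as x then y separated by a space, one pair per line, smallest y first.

249 20
124001 9960
61752249 4960060

d=155: √d = [12; 2,4,2,24] (ℓ=4, even), read p_3/q_3
i=0: a=12 ⇒ p=12, q=1
i=1: a=2 ⇒ p=25, q=2
i=2: a=4 ⇒ p=112, q=9
i=3: a=2 ⇒ p=249, q=20
(x₁, y₁) = (249, 20);  249² − 155·20² = 1 ✓
(x_2, y_2) = (249·249 + 155·20·20, 249·20 + 20·249) = (124001, 9960)
(x_3, y_3) = (249·124001 + 155·20·9960, 249·9960 + 20·124001) = (61752249, 4960060)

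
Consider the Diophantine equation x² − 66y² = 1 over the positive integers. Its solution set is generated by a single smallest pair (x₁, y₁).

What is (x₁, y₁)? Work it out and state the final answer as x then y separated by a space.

65 8

√66 → a₀=8, period (8,16); ℓ=2 even so k=1
a_0=8:  p_0=8·1+0=8,  q_0=8·0+1=1
a_1=8:  p_1=8·8+1=65,  q_1=8·1+0=8
→ (65, 8).  Check: 65²=4225, 66·8²=4224, difference 1.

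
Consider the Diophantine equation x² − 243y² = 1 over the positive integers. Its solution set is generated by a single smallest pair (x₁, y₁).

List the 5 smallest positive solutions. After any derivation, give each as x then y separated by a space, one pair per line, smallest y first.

[15; 1,1,2,3,15,3,2,1,1,30] for √243; ℓ=10 ⇒ convergent index 9
step 0: (15, 1)  from 15·(1,0) + (0,1)
step 1: (16, 1)  from 1·(15,1) + (1,0)
…
step 3: (78, 5)  from 2·(31,2) + (16,1)
…
step 6: (12424, 797)  from 3·(4053,260) + (265,17)
step 7: (28901, 1854)  from 2·(12424,797) + (4053,260)
step 8: (41325, 2651)  from 1·(28901,1854) + (12424,797)
step 9: (70226, 4505)  from 1·(41325,2651) + (28901,1854)
fundamental: x₁=70226, y₁=4505  (since 4931691076 − 243·20295025 = 1)
n=2: (70226,4505)∘(70226,4505) = (70226·70226+243·4505·4505, 70226·4505+4505·70226) = (9863382151,632736260)
n=3: (9863382151,632736260)∘(70226,4505) = (70226·9863382151+243·4505·632736260, 70226·632736260+4505·9863382151) = (1385331749802026,88869073185015)
n=4: (1385331749802026,88869073185015)∘(70226,4505) = (70226·1385331749802026+243·4505·88869073185015, 70226·88869073185015+4505·1385331749802026) = (194572614913330773601,12481839066348990520)
n=5: (194572614913330773601,12481839066348990520)∘(70226,4505) = (70226·194572614913330773601+243·4505·12481839066348990520, 70226·12481839066348990520+4505·194572614913330773601) = (27328112908421802064005626,1753099260457979343330025)

70226 4505
9863382151 632736260
1385331749802026 88869073185015
194572614913330773601 12481839066348990520
27328112908421802064005626 1753099260457979343330025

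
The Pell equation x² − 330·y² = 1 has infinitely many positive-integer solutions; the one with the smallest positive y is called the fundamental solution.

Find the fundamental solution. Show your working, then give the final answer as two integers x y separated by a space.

√330 = [18; 6,36, …], period ℓ=2 (even) → k=1
k=0  a_k=18  p_k/q_k = 18/1
k=1  a_k=6  p_k/q_k = 109/6
(x₁, y₁) = (109, 6);  109² − 330·6² = 1 ✓

109 6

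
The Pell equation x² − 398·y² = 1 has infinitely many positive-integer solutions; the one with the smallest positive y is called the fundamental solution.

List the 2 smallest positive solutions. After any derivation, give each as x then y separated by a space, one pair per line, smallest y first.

399 20
318401 15960

d=398: √d = [19; 1,18,1,38] (ℓ=4, even), read p_3/q_3
a_0=19:  p_0=19·1+0=19,  q_0=19·0+1=1
a_1=1:  p_1=1·19+1=20,  q_1=1·1+0=1
a_2=18:  p_2=18·20+19=379,  q_2=18·1+1=19
a_3=1:  p_3=1·379+20=399,  q_3=1·19+1=20
(x₁, y₁) = (399, 20);  399² − 398·20² = 1 ✓
n=2: (399,20)∘(399,20) = (399·399+398·20·20, 399·20+20·399) = (318401,15960)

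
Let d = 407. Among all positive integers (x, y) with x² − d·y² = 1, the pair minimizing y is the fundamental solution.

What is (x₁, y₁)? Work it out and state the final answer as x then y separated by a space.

2663 132

√407 → a₀=20, period (5,1,2,1,5,40); ℓ=6 even so k=5
k=0  a_k=20  p_k/q_k = 20/1
…
k=2  a_k=1  p_k/q_k = 121/6
…
k=4  a_k=1  p_k/q_k = 464/23
k=5  a_k=5  p_k/q_k = 2663/132
→ (2663, 132).  Check: 2663²=7091569, 407·132²=7091568, difference 1.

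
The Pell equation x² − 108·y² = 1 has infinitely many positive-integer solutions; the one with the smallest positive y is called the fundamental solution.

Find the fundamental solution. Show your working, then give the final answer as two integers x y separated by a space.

1351 130

√108 → a₀=10, period (2,1,1,4,1,1,2,20); ℓ=8 even so k=7
a_0=10:  p_0=10·1+0=10,  q_0=10·0+1=1
…
a_2=1:  p_2=1·21+10=31,  q_2=1·2+1=3
a_3=1:  p_3=1·31+21=52,  q_3=1·3+2=5
a_4=4:  p_4=4·52+31=239,  q_4=4·5+3=23
a_5=1:  p_5=1·239+52=291,  q_5=1·23+5=28
a_6=1:  p_6=1·291+239=530,  q_6=1·28+23=51
a_7=2:  p_7=2·530+291=1351,  q_7=2·51+28=130
→ (1351, 130).  Check: 1351²=1825201, 108·130²=1825200, difference 1.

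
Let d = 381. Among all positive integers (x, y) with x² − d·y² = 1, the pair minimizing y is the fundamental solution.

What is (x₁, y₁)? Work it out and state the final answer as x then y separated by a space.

√381 → a₀=19, period (1,1,12,1,1,38); ℓ=6 even so k=5
k=0  a_k=19  p_k/q_k = 19/1
…
k=2  a_k=1  p_k/q_k = 39/2
…
k=4  a_k=1  p_k/q_k = 527/27
k=5  a_k=1  p_k/q_k = 1015/52
→ (1015, 52).  Check: 1015²=1030225, 381·52²=1030224, difference 1.

1015 52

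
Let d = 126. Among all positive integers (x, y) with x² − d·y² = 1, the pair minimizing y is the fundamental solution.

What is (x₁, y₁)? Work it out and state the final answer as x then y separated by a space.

449 40

[11; 4,2,4,22] for √126; ℓ=4 ⇒ convergent index 3
step 0: (11, 1)  from 11·(1,0) + (0,1)
…
step 2: (101, 9)  from 2·(45,4) + (11,1)
step 3: (449, 40)  from 4·(101,9) + (45,4)
(x₁, y₁) = (449, 40);  449² − 126·40² = 1 ✓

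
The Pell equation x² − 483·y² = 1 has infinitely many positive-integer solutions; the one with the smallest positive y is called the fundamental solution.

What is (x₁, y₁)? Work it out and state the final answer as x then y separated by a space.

22 1

[21; 1,42] for √483; ℓ=2 ⇒ convergent index 1
k=0  a_k=21  p_k/q_k = 21/1
k=1  a_k=1  p_k/q_k = 22/1
fundamental: x₁=22, y₁=1  (since 484 − 483·1 = 1)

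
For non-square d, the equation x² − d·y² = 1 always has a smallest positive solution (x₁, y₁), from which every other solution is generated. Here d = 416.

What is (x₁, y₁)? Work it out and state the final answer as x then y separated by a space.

5201 255

√416 = [20; 2,1,1,9,1,1,2,40, …], period ℓ=8 (even) → k=7
a_0=20:  p_0=20·1+0=20,  q_0=20·0+1=1
…
a_2=1:  p_2=1·41+20=61,  q_2=1·2+1=3
…
a_4=9:  p_4=9·102+61=979,  q_4=9·5+3=48
a_5=1:  p_5=1·979+102=1081,  q_5=1·48+5=53
a_6=1:  p_6=1·1081+979=2060,  q_6=1·53+48=101
a_7=2:  p_7=2·2060+1081=5201,  q_7=2·101+53=255
→ (5201, 255).  Check: 5201²=27050401, 416·255²=27050400, difference 1.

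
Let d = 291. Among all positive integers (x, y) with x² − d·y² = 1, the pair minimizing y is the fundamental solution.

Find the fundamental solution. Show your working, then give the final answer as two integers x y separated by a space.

√291 = [17; 17,34, …], period ℓ=2 (even) → k=1
step 0: (17, 1)  from 17·(1,0) + (0,1)
step 1: (290, 17)  from 17·(17,1) + (1,0)
→ (290, 17).  Check: 290²=84100, 291·17²=84099, difference 1.

290 17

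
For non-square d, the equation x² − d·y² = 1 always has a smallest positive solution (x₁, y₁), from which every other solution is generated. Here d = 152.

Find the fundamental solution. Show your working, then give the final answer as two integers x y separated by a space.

√152 → a₀=12, period (3,24); ℓ=2 even so k=1
a_0=12:  p_0=12·1+0=12,  q_0=12·0+1=1
a_1=3:  p_1=3·12+1=37,  q_1=3·1+0=3
(x₁, y₁) = (37, 3);  37² − 152·3² = 1 ✓

37 3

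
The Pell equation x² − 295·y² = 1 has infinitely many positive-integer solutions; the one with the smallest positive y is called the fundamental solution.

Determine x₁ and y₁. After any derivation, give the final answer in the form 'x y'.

[17; 5,1,2,3,2,6,2,3,2,1,5,34] for √295; ℓ=12 ⇒ convergent index 11
step 0: (17, 1)  from 17·(1,0) + (0,1)
step 1: (86, 5)  from 5·(17,1) + (1,0)
step 2: (103, 6)  from 1·(86,5) + (17,1)
…
step 5: (2250, 131)  from 2·(979,57) + (292,17)
step 6: (14479, 843)  from 6·(2250,131) + (979,57)
step 7: (31208, 1817)  from 2·(14479,843) + (2250,131)
step 8: (108103, 6294)  from 3·(31208,1817) + (14479,843)
step 9: (247414, 14405)  from 2·(108103,6294) + (31208,1817)
step 10: (355517, 20699)  from 1·(247414,14405) + (108103,6294)
step 11: (2024999, 117900)  from 5·(355517,20699) + (247414,14405)
fundamental: x₁=2024999, y₁=117900  (since 4100620950001 − 295·13900410000 = 1)

2024999 117900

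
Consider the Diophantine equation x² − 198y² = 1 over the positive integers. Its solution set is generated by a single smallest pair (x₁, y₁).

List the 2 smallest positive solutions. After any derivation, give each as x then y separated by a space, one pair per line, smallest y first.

d=198: √d = [14; 14,28] (ℓ=2, even), read p_1/q_1
step 0: (14, 1)  from 14·(1,0) + (0,1)
step 1: (197, 14)  from 14·(14,1) + (1,0)
(x₁, y₁) = (197, 14);  197² − 198·14² = 1 ✓
k=2:  x_2 = 197·197+198·14·14 = 77617,  y_2 = 197·14+14·197 = 5516

197 14
77617 5516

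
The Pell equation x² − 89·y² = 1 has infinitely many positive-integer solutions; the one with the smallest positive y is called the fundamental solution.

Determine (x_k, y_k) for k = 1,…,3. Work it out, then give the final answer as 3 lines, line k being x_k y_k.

d=89: √d = [9; 2,3,3,2,18] (ℓ=5, odd), read p_9/q_9
i=0: a=9 ⇒ p=9, q=1
…
i=5: a=18 ⇒ p=9217, q=977
i=6: a=2 ⇒ p=18934, q=2007
i=7: a=3 ⇒ p=66019, q=6998
i=8: a=3 ⇒ p=216991, q=23001
i=9: a=2 ⇒ p=500001, q=53000
fundamental: x₁=500001, y₁=53000  (since 250001000001 − 89·2809000000 = 1)
(500001+53000√89)^2 = 500002000001 + 53000106000√89
(500001+53000√89)^3 = 500003000004500001 + 53000212000159000√89

500001 53000
500002000001 53000106000
500003000004500001 53000212000159000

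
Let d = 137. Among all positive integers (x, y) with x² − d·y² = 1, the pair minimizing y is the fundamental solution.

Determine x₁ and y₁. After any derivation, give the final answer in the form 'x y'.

6083073 519712

d=137: √d = [11; 1,2,2,1,1,2,2,1,22] (ℓ=9, odd), read p_17/q_17
k=0  a_k=11  p_k/q_k = 11/1
…
k=3  a_k=2  p_k/q_k = 82/7
k=4  a_k=1  p_k/q_k = 117/10
…
k=6  a_k=2  p_k/q_k = 515/44
…
k=10  a_k=1  p_k/q_k = 41341/3532
…
k=12  a_k=2  p_k/q_k = 285899/24426
…
k=14  a_k=1  p_k/q_k = 694077/59299
…
k=16  a_k=2  p_k/q_k = 4286741/366241
k=17  a_k=1  p_k/q_k = 6083073/519712
(x₁, y₁) = (6083073, 519712);  6083073² − 137·519712² = 1 ✓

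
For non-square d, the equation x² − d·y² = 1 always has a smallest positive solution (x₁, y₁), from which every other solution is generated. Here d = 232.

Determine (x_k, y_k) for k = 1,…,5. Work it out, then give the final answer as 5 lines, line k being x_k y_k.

19603 1287
768555217 50458122
30131975818099 1978261129845
1181354243155834177 77559705806244948
46316174427035658925363 3040805823861378301443

[15; 4,3,7,3,4,30] for √232; ℓ=6 ⇒ convergent index 5
k=0  a_k=15  p_k/q_k = 15/1
…
k=4  a_k=3  p_k/q_k = 4539/298
k=5  a_k=4  p_k/q_k = 19603/1287
fundamental: x₁=19603, y₁=1287  (since 384277609 − 232·1656369 = 1)
(19603+1287√232)^2 = 768555217 + 50458122√232
(19603+1287√232)^3 = 30131975818099 + 1978261129845√232
(19603+1287√232)^4 = 1181354243155834177 + 77559705806244948√232
(19603+1287√232)^5 = 46316174427035658925363 + 3040805823861378301443√232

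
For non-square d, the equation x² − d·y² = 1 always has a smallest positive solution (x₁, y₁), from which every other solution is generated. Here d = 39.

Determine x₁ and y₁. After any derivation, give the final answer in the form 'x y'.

√39 → a₀=6, period (4,12); ℓ=2 even so k=1
step 0: (6, 1)  from 6·(1,0) + (0,1)
step 1: (25, 4)  from 4·(6,1) + (1,0)
fundamental: x₁=25, y₁=4  (since 625 − 39·16 = 1)

25 4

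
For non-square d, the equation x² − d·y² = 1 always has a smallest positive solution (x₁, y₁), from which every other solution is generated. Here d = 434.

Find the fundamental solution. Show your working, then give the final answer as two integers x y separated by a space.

d=434: √d = [20; 1,4,1,40] (ℓ=4, even), read p_3/q_3
a_0=20:  p_0=20·1+0=20,  q_0=20·0+1=1
…
a_2=4:  p_2=4·21+20=104,  q_2=4·1+1=5
a_3=1:  p_3=1·104+21=125,  q_3=1·5+1=6
(x₁, y₁) = (125, 6);  125² − 434·6² = 1 ✓

125 6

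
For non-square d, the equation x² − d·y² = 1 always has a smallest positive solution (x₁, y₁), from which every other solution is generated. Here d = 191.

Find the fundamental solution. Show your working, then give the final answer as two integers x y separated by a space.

8994000 650783

d=191: √d = [13; 1,4,1,1,3,…,4,1,26] (ℓ=16, even), read p_15/q_15
a_0=13:  p_0=13·1+0=13,  q_0=13·0+1=1
…
a_2=4:  p_2=4·14+13=69,  q_2=4·1+1=5
…
a_4=1:  p_4=1·83+69=152,  q_4=1·6+5=11
…
a_9=2:  p_9=2·40217+2999=83433,  q_9=2·2910+217=6037
…
a_13=1:  p_13=1·911765+704682=1616447,  q_13=1·65973+50989=116962
a_14=4:  p_14=4·1616447+911765=7377553,  q_14=4·116962+65973=533821
a_15=1:  p_15=1·7377553+1616447=8994000,  q_15=1·533821+116962=650783
→ (8994000, 650783).  Check: 8994000²=80892036000000, 191·650783²=80892035999999, difference 1.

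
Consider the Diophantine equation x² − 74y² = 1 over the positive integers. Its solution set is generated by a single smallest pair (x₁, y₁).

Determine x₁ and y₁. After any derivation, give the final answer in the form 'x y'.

3699 430

√74 = [8; 1,1,1,1,16, …], period ℓ=5 (odd) → k=9
step 0: (8, 1)  from 8·(1,0) + (0,1)
…
step 3: (26, 3)  from 1·(17,2) + (9,1)
…
step 5: (714, 83)  from 16·(43,5) + (26,3)
step 6: (757, 88)  from 1·(714,83) + (43,5)
…
step 8: (2228, 259)  from 1·(1471,171) + (757,88)
step 9: (3699, 430)  from 1·(2228,259) + (1471,171)
(x₁, y₁) = (3699, 430);  3699² − 74·430² = 1 ✓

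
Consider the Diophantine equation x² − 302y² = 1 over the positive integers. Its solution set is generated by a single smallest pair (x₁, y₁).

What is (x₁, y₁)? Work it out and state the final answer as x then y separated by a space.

4276623 246092

d=302: √d = [17; 2,1,1,1,4,…,1,2,34] (ℓ=16, even), read p_15/q_15
i=0: a=17 ⇒ p=17, q=1
…
i=2: a=1 ⇒ p=52, q=3
i=3: a=1 ⇒ p=87, q=5
i=4: a=1 ⇒ p=139, q=8
i=5: a=4 ⇒ p=643, q=37
i=6: a=2 ⇒ p=1425, q=82
…
i=8: a=16 ⇒ p=34513, q=1986
i=9: a=1 ⇒ p=36581, q=2105
i=10: a=2 ⇒ p=107675, q=6196
i=11: a=4 ⇒ p=467281, q=26889
…
i=14: a=1 ⇒ p=1617193, q=93059
i=15: a=2 ⇒ p=4276623, q=246092
(x₁, y₁) = (4276623, 246092);  4276623² − 302·246092² = 1 ✓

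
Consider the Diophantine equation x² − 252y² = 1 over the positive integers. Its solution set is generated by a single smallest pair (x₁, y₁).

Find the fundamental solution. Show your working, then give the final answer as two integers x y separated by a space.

127 8

[15; 1,6,1,30] for √252; ℓ=4 ⇒ convergent index 3
i=0: a=15 ⇒ p=15, q=1
i=1: a=1 ⇒ p=16, q=1
i=2: a=6 ⇒ p=111, q=7
i=3: a=1 ⇒ p=127, q=8
→ (127, 8).  Check: 127²=16129, 252·8²=16128, difference 1.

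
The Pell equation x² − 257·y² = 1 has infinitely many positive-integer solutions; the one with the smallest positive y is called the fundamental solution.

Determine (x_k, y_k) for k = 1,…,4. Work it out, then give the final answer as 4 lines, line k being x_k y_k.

[16; 32] for √257; ℓ=1 ⇒ convergent index 1
step 0: (16, 1)  from 16·(1,0) + (0,1)
step 1: (513, 32)  from 32·(16,1) + (1,0)
→ (513, 32).  Check: 513²=263169, 257·32²=263168, difference 1.
(x_2, y_2) = (513·513 + 257·32·32, 513·32 + 32·513) = (526337, 32832)
(x_3, y_3) = (513·526337 + 257·32·32832, 513·32832 + 32·526337) = (540021249, 33685600)
(x_4, y_4) = (513·540021249 + 257·32·33685600, 513·33685600 + 32·540021249) = (554061275137, 34561392768)

513 32
526337 32832
540021249 33685600
554061275137 34561392768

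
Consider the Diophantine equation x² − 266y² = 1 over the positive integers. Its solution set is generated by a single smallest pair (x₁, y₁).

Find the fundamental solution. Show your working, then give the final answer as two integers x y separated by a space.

685 42

√266 = [16; 3,4,3,32, …], period ℓ=4 (even) → k=3
i=0: a=16 ⇒ p=16, q=1
…
i=2: a=4 ⇒ p=212, q=13
i=3: a=3 ⇒ p=685, q=42
→ (685, 42).  Check: 685²=469225, 266·42²=469224, difference 1.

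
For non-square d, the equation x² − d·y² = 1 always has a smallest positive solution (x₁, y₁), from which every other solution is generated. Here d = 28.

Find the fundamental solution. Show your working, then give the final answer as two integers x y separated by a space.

[5; 3,2,3,10] for √28; ℓ=4 ⇒ convergent index 3
a_0=5:  p_0=5·1+0=5,  q_0=5·0+1=1
…
a_2=2:  p_2=2·16+5=37,  q_2=2·3+1=7
a_3=3:  p_3=3·37+16=127,  q_3=3·7+3=24
(x₁, y₁) = (127, 24);  127² − 28·24² = 1 ✓

127 24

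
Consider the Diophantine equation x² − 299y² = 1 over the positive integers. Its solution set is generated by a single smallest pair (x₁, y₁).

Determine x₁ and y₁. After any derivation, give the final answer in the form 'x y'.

415 24

[17; 3,2,3,34] for √299; ℓ=4 ⇒ convergent index 3
k=0  a_k=17  p_k/q_k = 17/1
k=1  a_k=3  p_k/q_k = 52/3
k=2  a_k=2  p_k/q_k = 121/7
k=3  a_k=3  p_k/q_k = 415/24
(x₁, y₁) = (415, 24);  415² − 299·24² = 1 ✓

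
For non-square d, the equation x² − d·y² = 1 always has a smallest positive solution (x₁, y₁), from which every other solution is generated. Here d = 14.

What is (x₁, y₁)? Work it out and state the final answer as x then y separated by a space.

d=14: √d = [3; 1,2,1,6] (ℓ=4, even), read p_3/q_3
step 0: (3, 1)  from 3·(1,0) + (0,1)
…
step 2: (11, 3)  from 2·(4,1) + (3,1)
step 3: (15, 4)  from 1·(11,3) + (4,1)
→ (15, 4).  Check: 15²=225, 14·4²=224, difference 1.

15 4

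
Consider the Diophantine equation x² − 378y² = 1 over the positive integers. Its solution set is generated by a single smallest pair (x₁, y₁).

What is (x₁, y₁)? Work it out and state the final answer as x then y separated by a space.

8749 450

[19; 2,3,1,4,1,3,2,38] for √378; ℓ=8 ⇒ convergent index 7
i=0: a=19 ⇒ p=19, q=1
i=1: a=2 ⇒ p=39, q=2
i=2: a=3 ⇒ p=136, q=7
…
i=5: a=1 ⇒ p=1011, q=52
i=6: a=3 ⇒ p=3869, q=199
i=7: a=2 ⇒ p=8749, q=450
(x₁, y₁) = (8749, 450);  8749² − 378·450² = 1 ✓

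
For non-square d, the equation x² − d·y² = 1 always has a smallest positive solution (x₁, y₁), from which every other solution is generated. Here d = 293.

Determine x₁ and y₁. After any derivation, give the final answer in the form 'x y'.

d=293: √d = [17; 8,1,1,8,34] (ℓ=5, odd), read p_9/q_9
a_0=17:  p_0=17·1+0=17,  q_0=17·0+1=1
a_1=8:  p_1=8·17+1=137,  q_1=8·1+0=8
a_2=1:  p_2=1·137+17=154,  q_2=1·8+1=9
…
a_4=8:  p_4=8·291+154=2482,  q_4=8·17+9=145
…
a_7=1:  p_7=1·679914+84679=764593,  q_7=1·39721+4947=44668
a_8=1:  p_8=1·764593+679914=1444507,  q_8=1·44668+39721=84389
a_9=8:  p_9=8·1444507+764593=12320649,  q_9=8·84389+44668=719780
fundamental: x₁=12320649, y₁=719780  (since 151798391781201 − 293·518083248400 = 1)

12320649 719780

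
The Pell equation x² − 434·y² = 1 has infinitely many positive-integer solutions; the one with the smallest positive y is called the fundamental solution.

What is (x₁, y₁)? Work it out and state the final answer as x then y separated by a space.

125 6

√434 → a₀=20, period (1,4,1,40); ℓ=4 even so k=3
step 0: (20, 1)  from 20·(1,0) + (0,1)
step 1: (21, 1)  from 1·(20,1) + (1,0)
step 2: (104, 5)  from 4·(21,1) + (20,1)
step 3: (125, 6)  from 1·(104,5) + (21,1)
fundamental: x₁=125, y₁=6  (since 15625 − 434·36 = 1)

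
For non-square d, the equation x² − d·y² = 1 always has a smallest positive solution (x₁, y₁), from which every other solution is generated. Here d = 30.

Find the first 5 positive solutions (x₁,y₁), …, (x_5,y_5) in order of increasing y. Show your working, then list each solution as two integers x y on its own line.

√30 = [5; 2,10, …], period ℓ=2 (even) → k=1
i=0: a=5 ⇒ p=5, q=1
i=1: a=2 ⇒ p=11, q=2
fundamental: x₁=11, y₁=2  (since 121 − 30·4 = 1)
k=2:  x_2 = 11·11+30·2·2 = 241,  y_2 = 11·2+2·11 = 44
k=3:  x_3 = 11·241+30·2·44 = 5291,  y_3 = 11·44+2·241 = 966
k=4:  x_4 = 11·5291+30·2·966 = 116161,  y_4 = 11·966+2·5291 = 21208
k=5:  x_5 = 11·116161+30·2·21208 = 2550251,  y_5 = 11·21208+2·116161 = 465610

11 2
241 44
5291 966
116161 21208
2550251 465610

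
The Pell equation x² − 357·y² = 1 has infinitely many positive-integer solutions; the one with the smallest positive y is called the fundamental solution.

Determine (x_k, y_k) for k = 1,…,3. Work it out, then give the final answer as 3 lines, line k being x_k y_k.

3401 180
23133601 1224360
157354750601 8328096540

√357 → a₀=18, period (1,8,2,8,1,36); ℓ=6 even so k=5
k=0  a_k=18  p_k/q_k = 18/1
…
k=2  a_k=8  p_k/q_k = 170/9
k=3  a_k=2  p_k/q_k = 359/19
k=4  a_k=8  p_k/q_k = 3042/161
k=5  a_k=1  p_k/q_k = 3401/180
(x₁, y₁) = (3401, 180);  3401² − 357·180² = 1 ✓
(3401+180√357)^2 = 23133601 + 1224360√357
(3401+180√357)^3 = 157354750601 + 8328096540√357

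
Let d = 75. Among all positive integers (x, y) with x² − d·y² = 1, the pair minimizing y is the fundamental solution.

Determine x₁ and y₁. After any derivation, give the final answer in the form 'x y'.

d=75: √d = [8; 1,1,1,16] (ℓ=4, even), read p_3/q_3
a_0=8:  p_0=8·1+0=8,  q_0=8·0+1=1
a_1=1:  p_1=1·8+1=9,  q_1=1·1+0=1
a_2=1:  p_2=1·9+8=17,  q_2=1·1+1=2
a_3=1:  p_3=1·17+9=26,  q_3=1·2+1=3
(x₁, y₁) = (26, 3);  26² − 75·3² = 1 ✓

26 3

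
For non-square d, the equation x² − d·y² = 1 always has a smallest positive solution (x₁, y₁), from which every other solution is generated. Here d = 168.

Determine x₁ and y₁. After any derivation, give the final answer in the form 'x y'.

[12; 1,24] for √168; ℓ=2 ⇒ convergent index 1
i=0: a=12 ⇒ p=12, q=1
i=1: a=1 ⇒ p=13, q=1
→ (13, 1).  Check: 13²=169, 168·1²=168, difference 1.

13 1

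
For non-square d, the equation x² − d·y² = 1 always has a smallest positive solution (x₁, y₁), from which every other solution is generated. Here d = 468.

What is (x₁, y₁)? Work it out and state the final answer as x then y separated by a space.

√468 = [21; 1,1,1,2,1,1,1,42, …], period ℓ=8 (even) → k=7
i=0: a=21 ⇒ p=21, q=1
i=1: a=1 ⇒ p=22, q=1
i=2: a=1 ⇒ p=43, q=2
i=3: a=1 ⇒ p=65, q=3
…
i=5: a=1 ⇒ p=238, q=11
i=6: a=1 ⇒ p=411, q=19
i=7: a=1 ⇒ p=649, q=30
→ (649, 30).  Check: 649²=421201, 468·30²=421200, difference 1.

649 30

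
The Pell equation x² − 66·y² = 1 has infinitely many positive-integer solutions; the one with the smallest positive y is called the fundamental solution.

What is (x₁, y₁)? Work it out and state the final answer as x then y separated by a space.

65 8

√66 = [8; 8,16, …], period ℓ=2 (even) → k=1
k=0  a_k=8  p_k/q_k = 8/1
k=1  a_k=8  p_k/q_k = 65/8
→ (65, 8).  Check: 65²=4225, 66·8²=4224, difference 1.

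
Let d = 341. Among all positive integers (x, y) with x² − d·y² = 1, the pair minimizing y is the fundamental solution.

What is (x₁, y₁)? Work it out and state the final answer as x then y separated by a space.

10626551 575460

√341 = [18; 2,6,1,8,2,…,6,2,36, …], period ℓ=14 (even) → k=13
k=0  a_k=18  p_k/q_k = 18/1
…
k=2  a_k=6  p_k/q_k = 240/13
k=3  a_k=1  p_k/q_k = 277/15
…
k=7  a_k=2  p_k/q_k = 20479/1109
…
k=9  a_k=2  p_k/q_k = 76727/4155
…
k=12  a_k=6  p_k/q_k = 4953942/268271
k=13  a_k=2  p_k/q_k = 10626551/575460
(x₁, y₁) = (10626551, 575460);  10626551² − 341·575460² = 1 ✓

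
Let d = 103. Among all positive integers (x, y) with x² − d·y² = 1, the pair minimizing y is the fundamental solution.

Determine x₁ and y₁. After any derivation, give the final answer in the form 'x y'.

d=103: √d = [10; 6,1,2,1,1,9,1,1,2,1,6,20] (ℓ=12, even), read p_11/q_11
step 0: (10, 1)  from 10·(1,0) + (0,1)
…
step 2: (71, 7)  from 1·(61,6) + (10,1)
step 3: (203, 20)  from 2·(71,7) + (61,6)
step 4: (274, 27)  from 1·(203,20) + (71,7)
step 5: (477, 47)  from 1·(274,27) + (203,20)
…
step 7: (5044, 497)  from 1·(4567,450) + (477,47)
step 8: (9611, 947)  from 1·(5044,497) + (4567,450)
step 9: (24266, 2391)  from 2·(9611,947) + (5044,497)
step 10: (33877, 3338)  from 1·(24266,2391) + (9611,947)
step 11: (227528, 22419)  from 6·(33877,3338) + (24266,2391)
(x₁, y₁) = (227528, 22419);  227528² − 103·22419² = 1 ✓

227528 22419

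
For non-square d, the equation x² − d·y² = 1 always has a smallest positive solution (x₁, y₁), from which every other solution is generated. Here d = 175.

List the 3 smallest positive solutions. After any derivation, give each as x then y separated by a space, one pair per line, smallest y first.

2024 153
8193151 619344
33165873224 2507104359

d=175: √d = [13; 4,2,1,2,4,26] (ℓ=6, even), read p_5/q_5
a_0=13:  p_0=13·1+0=13,  q_0=13·0+1=1
a_1=4:  p_1=4·13+1=53,  q_1=4·1+0=4
a_2=2:  p_2=2·53+13=119,  q_2=2·4+1=9
a_3=1:  p_3=1·119+53=172,  q_3=1·9+4=13
a_4=2:  p_4=2·172+119=463,  q_4=2·13+9=35
a_5=4:  p_5=4·463+172=2024,  q_5=4·35+13=153
(x₁, y₁) = (2024, 153);  2024² − 175·153² = 1 ✓
n=2: (2024,153)∘(2024,153) = (2024·2024+175·153·153, 2024·153+153·2024) = (8193151,619344)
n=3: (8193151,619344)∘(2024,153) = (2024·8193151+175·153·619344, 2024·619344+153·8193151) = (33165873224,2507104359)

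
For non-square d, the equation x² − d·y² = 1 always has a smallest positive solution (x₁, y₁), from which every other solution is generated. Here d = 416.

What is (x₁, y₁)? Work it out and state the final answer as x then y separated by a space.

[20; 2,1,1,9,1,1,2,40] for √416; ℓ=8 ⇒ convergent index 7
step 0: (20, 1)  from 20·(1,0) + (0,1)
…
step 2: (61, 3)  from 1·(41,2) + (20,1)
…
step 4: (979, 48)  from 9·(102,5) + (61,3)
step 5: (1081, 53)  from 1·(979,48) + (102,5)
step 6: (2060, 101)  from 1·(1081,53) + (979,48)
step 7: (5201, 255)  from 2·(2060,101) + (1081,53)
→ (5201, 255).  Check: 5201²=27050401, 416·255²=27050400, difference 1.

5201 255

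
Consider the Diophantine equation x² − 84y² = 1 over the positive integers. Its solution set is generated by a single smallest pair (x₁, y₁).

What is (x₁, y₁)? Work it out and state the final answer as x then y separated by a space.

d=84: √d = [9; 6,18] (ℓ=2, even), read p_1/q_1
k=0  a_k=9  p_k/q_k = 9/1
k=1  a_k=6  p_k/q_k = 55/6
(x₁, y₁) = (55, 6);  55² − 84·6² = 1 ✓

55 6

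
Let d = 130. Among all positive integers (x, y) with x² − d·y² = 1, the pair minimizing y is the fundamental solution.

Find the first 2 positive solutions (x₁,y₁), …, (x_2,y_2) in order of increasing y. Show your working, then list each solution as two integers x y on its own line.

d=130: √d = [11; 2,2,22] (ℓ=3, odd), read p_5/q_5
k=0  a_k=11  p_k/q_k = 11/1
k=1  a_k=2  p_k/q_k = 23/2
k=2  a_k=2  p_k/q_k = 57/5
k=3  a_k=22  p_k/q_k = 1277/112
k=4  a_k=2  p_k/q_k = 2611/229
k=5  a_k=2  p_k/q_k = 6499/570
(x₁, y₁) = (6499, 570);  6499² − 130·570² = 1 ✓
(6499+570√130)^2 = 84474001 + 7408860√130

6499 570
84474001 7408860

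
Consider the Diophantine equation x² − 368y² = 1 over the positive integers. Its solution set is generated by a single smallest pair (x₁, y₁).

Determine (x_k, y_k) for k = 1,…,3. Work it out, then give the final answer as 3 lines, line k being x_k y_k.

√368 → a₀=19, period (5,2,5,38); ℓ=4 even so k=3
a_0=19:  p_0=19·1+0=19,  q_0=19·0+1=1
…
a_2=2:  p_2=2·96+19=211,  q_2=2·5+1=11
a_3=5:  p_3=5·211+96=1151,  q_3=5·11+5=60
→ (1151, 60).  Check: 1151²=1324801, 368·60²=1324800, difference 1.
n=2: (1151,60)∘(1151,60) = (1151·1151+368·60·60, 1151·60+60·1151) = (2649601,138120)
n=3: (2649601,138120)∘(1151,60) = (1151·2649601+368·60·138120, 1151·138120+60·2649601) = (6099380351,317952180)

1151 60
2649601 138120
6099380351 317952180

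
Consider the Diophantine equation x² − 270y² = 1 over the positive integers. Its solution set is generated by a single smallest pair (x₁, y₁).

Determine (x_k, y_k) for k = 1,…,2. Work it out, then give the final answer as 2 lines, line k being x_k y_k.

5291 322
55989361 3407404

√270 = [16; 2,3,6,3,2,32, …], period ℓ=6 (even) → k=5
i=0: a=16 ⇒ p=16, q=1
i=1: a=2 ⇒ p=33, q=2
i=2: a=3 ⇒ p=115, q=7
i=3: a=6 ⇒ p=723, q=44
i=4: a=3 ⇒ p=2284, q=139
i=5: a=2 ⇒ p=5291, q=322
fundamental: x₁=5291, y₁=322  (since 27994681 − 270·103684 = 1)
(5291+322√270)^2 = 55989361 + 3407404√270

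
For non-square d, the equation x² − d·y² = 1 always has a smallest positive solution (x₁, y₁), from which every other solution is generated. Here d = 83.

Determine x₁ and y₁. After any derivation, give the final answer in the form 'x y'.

d=83: √d = [9; 9,18] (ℓ=2, even), read p_1/q_1
a_0=9:  p_0=9·1+0=9,  q_0=9·0+1=1
a_1=9:  p_1=9·9+1=82,  q_1=9·1+0=9
fundamental: x₁=82, y₁=9  (since 6724 − 83·81 = 1)

82 9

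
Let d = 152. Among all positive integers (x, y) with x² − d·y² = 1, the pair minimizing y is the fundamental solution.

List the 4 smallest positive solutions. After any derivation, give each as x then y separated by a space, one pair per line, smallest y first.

37 3
2737 222
202501 16425
14982337 1215228

d=152: √d = [12; 3,24] (ℓ=2, even), read p_1/q_1
k=0  a_k=12  p_k/q_k = 12/1
k=1  a_k=3  p_k/q_k = 37/3
→ (37, 3).  Check: 37²=1369, 152·3²=1368, difference 1.
n=2: (37,3)∘(37,3) = (37·37+152·3·3, 37·3+3·37) = (2737,222)
n=3: (2737,222)∘(37,3) = (37·2737+152·3·222, 37·222+3·2737) = (202501,16425)
n=4: (202501,16425)∘(37,3) = (37·202501+152·3·16425, 37·16425+3·202501) = (14982337,1215228)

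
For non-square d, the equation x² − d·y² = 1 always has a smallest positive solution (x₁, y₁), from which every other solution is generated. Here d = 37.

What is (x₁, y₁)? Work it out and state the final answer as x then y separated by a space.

√37 = [6; 12, …], period ℓ=1 (odd) → k=1
k=0  a_k=6  p_k/q_k = 6/1
k=1  a_k=12  p_k/q_k = 73/12
→ (73, 12).  Check: 73²=5329, 37·12²=5328, difference 1.

73 12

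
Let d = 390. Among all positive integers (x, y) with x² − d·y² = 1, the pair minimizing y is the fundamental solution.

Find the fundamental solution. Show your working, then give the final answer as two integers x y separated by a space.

√390 = [19; 1,2,1,38, …], period ℓ=4 (even) → k=3
i=0: a=19 ⇒ p=19, q=1
i=1: a=1 ⇒ p=20, q=1
i=2: a=2 ⇒ p=59, q=3
i=3: a=1 ⇒ p=79, q=4
→ (79, 4).  Check: 79²=6241, 390·4²=6240, difference 1.

79 4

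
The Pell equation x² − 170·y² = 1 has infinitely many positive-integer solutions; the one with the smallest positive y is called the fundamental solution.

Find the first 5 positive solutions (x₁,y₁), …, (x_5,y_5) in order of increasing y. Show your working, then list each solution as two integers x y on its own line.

339 26
229841 17628
155831859 11951758
105653770561 8103274296
71633100608499 5494008020930

√170 = [13; 26, …], period ℓ=1 (odd) → k=1
a_0=13:  p_0=13·1+0=13,  q_0=13·0+1=1
a_1=26:  p_1=26·13+1=339,  q_1=26·1+0=26
→ (339, 26).  Check: 339²=114921, 170·26²=114920, difference 1.
n=2: (339,26)∘(339,26) = (339·339+170·26·26, 339·26+26·339) = (229841,17628)
n=3: (229841,17628)∘(339,26) = (339·229841+170·26·17628, 339·17628+26·229841) = (155831859,11951758)
n=4: (155831859,11951758)∘(339,26) = (339·155831859+170·26·11951758, 339·11951758+26·155831859) = (105653770561,8103274296)
n=5: (105653770561,8103274296)∘(339,26) = (339·105653770561+170·26·8103274296, 339·8103274296+26·105653770561) = (71633100608499,5494008020930)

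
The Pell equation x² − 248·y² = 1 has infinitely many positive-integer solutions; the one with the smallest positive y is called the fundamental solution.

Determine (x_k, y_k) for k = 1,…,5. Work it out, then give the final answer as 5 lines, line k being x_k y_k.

√248 → a₀=15, period (1,2,1,30); ℓ=4 even so k=3
k=0  a_k=15  p_k/q_k = 15/1
…
k=2  a_k=2  p_k/q_k = 47/3
k=3  a_k=1  p_k/q_k = 63/4
fundamental: x₁=63, y₁=4  (since 3969 − 248·16 = 1)
k=2:  x_2 = 63·63+248·4·4 = 7937,  y_2 = 63·4+4·63 = 504
k=3:  x_3 = 63·7937+248·4·504 = 999999,  y_3 = 63·504+4·7937 = 63500
k=4:  x_4 = 63·999999+248·4·63500 = 125991937,  y_4 = 63·63500+4·999999 = 8000496
k=5:  x_5 = 63·125991937+248·4·8000496 = 15873984063,  y_5 = 63·8000496+4·125991937 = 1007998996

63 4
7937 504
999999 63500
125991937 8000496
15873984063 1007998996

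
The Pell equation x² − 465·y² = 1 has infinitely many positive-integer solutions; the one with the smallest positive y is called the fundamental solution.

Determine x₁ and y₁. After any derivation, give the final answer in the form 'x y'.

√465 = [21; 1,1,3,2,2,2,3,1,1,42, …], period ℓ=10 (even) → k=9
step 0: (21, 1)  from 21·(1,0) + (0,1)
…
step 4: (345, 16)  from 2·(151,7) + (43,2)
step 5: (841, 39)  from 2·(345,16) + (151,7)
…
step 7: (6922, 321)  from 3·(2027,94) + (841,39)
step 8: (8949, 415)  from 1·(6922,321) + (2027,94)
step 9: (15871, 736)  from 1·(8949,415) + (6922,321)
fundamental: x₁=15871, y₁=736  (since 251888641 − 465·541696 = 1)

15871 736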